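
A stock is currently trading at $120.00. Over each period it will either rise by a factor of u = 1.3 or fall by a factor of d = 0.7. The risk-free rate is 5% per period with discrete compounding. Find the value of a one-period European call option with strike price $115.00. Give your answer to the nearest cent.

Risk-neutral probability p = (1 + 0.05 − 0.7)/(1.3 − 0.7) = 0.3500/0.6000 = 0.5833
Terminal stock prices: S_u = 156, S_d = 84
Terminal payoffs (S − K): max(41, 0) = 41, max(-31, 0) = 0
Node 0 (S = 120): V_0 = 1/1.05·[0.5833·41.0000 + 0.4167·0.0000] = 22.7778

$22.78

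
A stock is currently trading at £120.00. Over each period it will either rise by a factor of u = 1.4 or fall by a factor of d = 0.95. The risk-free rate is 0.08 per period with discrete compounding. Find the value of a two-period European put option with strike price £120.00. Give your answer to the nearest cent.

£5.07

Risk-neutral probability p = (1 + 0.08 − 0.95)/(1.4 − 0.95) = 0.1300/0.4500 = 0.2889
Terminal stock prices: S_uu = 235.2, S_ud = 159.6, S_dd = 108.3
Terminal payoffs (K − S): max(-115.2, 0) = 0, max(-39.6, 0) = 0, max(11.7, 0) = 11.7
Node u (S = 168): V_u = 1/1.08·[0.2889·0.0000 + 0.7111·0.0000] = 0.0000
Node d (S = 114): V_d = 1/1.08·[0.2889·0.0000 + 0.7111·11.7000] = 7.7037
Node 0 (S = 120): V_0 = 1/1.08·[0.2889·0.0000 + 0.7111·7.7037] = 5.0724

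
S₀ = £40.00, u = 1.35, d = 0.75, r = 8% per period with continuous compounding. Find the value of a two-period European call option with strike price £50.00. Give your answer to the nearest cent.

Risk-neutral probability p = (e^0.08 − 0.75)/(1.35 − 0.75) = 0.3333/0.6000 = 0.5555
Terminal stock prices: S_uu = 72.9, S_ud = 40.5, S_dd = 22.5
Terminal payoffs (S − K): max(22.9, 0) = 22.9, max(-9.5, 0) = 0, max(-27.5, 0) = 0
Node u (S = 54): V_u = e^(−0.08)·[0.5555·22.9000 + 0.4445·0.0000] = 11.7425
Node d (S = 30): V_d = e^(−0.08)·[0.5555·0.0000 + 0.4445·0.0000] = 0.0000
Node 0 (S = 40): V_0 = e^(−0.08)·[0.5555·11.7425 + 0.4445·0.0000] = 6.0212

£6.02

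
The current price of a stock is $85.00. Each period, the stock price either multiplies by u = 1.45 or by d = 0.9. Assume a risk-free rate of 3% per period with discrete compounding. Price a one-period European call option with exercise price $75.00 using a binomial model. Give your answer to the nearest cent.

Risk-neutral probability p = (1 + 0.03 − 0.9)/(1.45 − 0.9) = 0.1300/0.5500 = 0.2364
Terminal stock prices: S_u = 123.2, S_d = 76.5
Terminal payoffs (S − K): max(48.25, 0) = 48.25, max(1.5, 0) = 1.5
Node 0 (S = 85): V_0 = 1/1.03·[0.2364·48.2500 + 0.7636·1.5000] = 12.1845

$12.18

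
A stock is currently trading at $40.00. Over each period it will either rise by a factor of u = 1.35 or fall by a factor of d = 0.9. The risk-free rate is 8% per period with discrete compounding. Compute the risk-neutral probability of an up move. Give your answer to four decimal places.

Risk-neutral probability p = (1 + 0.08 − 0.9)/(1.35 − 0.9) = 0.1800/0.4500 = 0.4000

p = 0.4000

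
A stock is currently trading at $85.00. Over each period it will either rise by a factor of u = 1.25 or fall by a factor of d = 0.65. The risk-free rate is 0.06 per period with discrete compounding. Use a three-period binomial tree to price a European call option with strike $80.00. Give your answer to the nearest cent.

$25.40

Risk-neutral probability p = (1 + 0.06 − 0.65)/(1.25 − 0.65) = 0.4100/0.6000 = 0.6833
Terminal stock prices: S_uuu = 166, S_uud = 86.33, S_udd = 44.89, S_ddd = 23.34
Terminal payoffs (S − K): max(86.02, 0) = 86.02, max(6.328, 0) = 6.328, max(-35.11, 0) = 0, max(-56.66, 0) = 0
Node uu (S = 132.8): V_uu = 1/1.06·[0.6833·86.0156 + 0.3167·6.3281] = 57.3408
Node ud (S = 69.06): V_ud = 1/1.06·[0.6833·6.3281 + 0.3167·0.0000] = 4.0795
Node dd (S = 35.91): V_dd = 1/1.06·[0.6833·0.0000 + 0.3167·0.0000] = 0.0000
Node u (S = 106.2): V_u = 1/1.06·[0.6833·57.3408 + 0.3167·4.0795] = 38.1837
Node d (S = 55.25): V_d = 1/1.06·[0.6833·4.0795 + 0.3167·0.0000] = 2.6298
Node 0 (S = 85): V_0 = 1/1.06·[0.6833·38.1837 + 0.3167·2.6298] = 25.4009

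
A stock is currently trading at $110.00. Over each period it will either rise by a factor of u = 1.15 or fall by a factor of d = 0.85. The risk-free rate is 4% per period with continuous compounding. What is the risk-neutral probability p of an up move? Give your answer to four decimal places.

p = 0.6360

Risk-neutral probability p = (e^0.04 − 0.85)/(1.15 − 0.85) = 0.1908/0.3000 = 0.6360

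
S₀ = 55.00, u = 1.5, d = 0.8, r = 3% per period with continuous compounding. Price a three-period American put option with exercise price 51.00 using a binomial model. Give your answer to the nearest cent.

6.70

Risk-neutral probability p = (e^0.03 − 0.8)/(1.5 − 0.8) = 0.2305/0.7000 = 0.3292
Terminal stock prices: S_uuu = 185.6, S_uud = 99, S_udd = 52.8, S_ddd = 28.16
Terminal payoffs (K − S): max(-134.6, 0) = 0, max(-48, 0) = 0, max(-1.8, 0) = 0, max(22.84, 0) = 22.84
Node uu (S = 123.8): continuation = e^(−0.03)·[0.3292·0.0000 + 0.6708·0.0000] = 0.0000; exercise value = 0.0000 ≤ continuation, so V_uu = 0.0000
Node ud (S = 66): continuation = e^(−0.03)·[0.3292·0.0000 + 0.6708·0.0000] = 0.0000; exercise value = 0.0000 ≤ continuation, so V_ud = 0.0000
Node dd (S = 35.2): continuation = e^(−0.03)·[0.3292·0.0000 + 0.6708·22.8400] = 14.8678; exercise value = 15.8000 > continuation, so V_dd = 15.8000 (exercise)
Node u (S = 82.5): continuation = e^(−0.03)·[0.3292·0.0000 + 0.6708·0.0000] = 0.0000; exercise value = 0.0000 ≤ continuation, so V_u = 0.0000
Node d (S = 44): continuation = e^(−0.03)·[0.3292·0.0000 + 0.6708·15.8000] = 10.2851; exercise value = 7.0000 ≤ continuation, so V_d = 10.2851
Node 0 (S = 55): continuation = e^(−0.03)·[0.3292·0.0000 + 0.6708·10.2851] = 6.6951; exercise value = 0.0000 ≤ continuation, so V_0 = 6.6951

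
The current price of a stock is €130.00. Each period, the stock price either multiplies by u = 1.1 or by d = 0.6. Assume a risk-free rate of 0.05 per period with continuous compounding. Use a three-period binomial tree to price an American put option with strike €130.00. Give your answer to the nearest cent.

Risk-neutral probability p = (e^0.05 − 0.6)/(1.1 − 0.6) = 0.4513/0.5000 = 0.9025
Terminal stock prices: S_uuu = 173, S_uud = 94.38, S_udd = 51.48, S_ddd = 28.08
Terminal payoffs (K − S): max(-43.03, 0) = 0, max(35.62, 0) = 35.62, max(78.52, 0) = 78.52, max(101.9, 0) = 101.9
Node uu (S = 157.3): continuation = e^(−0.05)·[0.9025·0.0000 + 0.0975·35.6200] = 3.3021; exercise value = 0.0000 ≤ continuation, so V_uu = 3.3021
Node ud (S = 85.8): continuation = e^(−0.05)·[0.9025·35.6200 + 0.0975·78.5200] = 37.8598; exercise value = 44.2000 > continuation, so V_ud = 44.2000 (exercise)
Node dd (S = 46.8): continuation = e^(−0.05)·[0.9025·78.5200 + 0.0975·101.9200] = 76.8598; exercise value = 83.2000 > continuation, so V_dd = 83.2000 (exercise)
Node u (S = 143): continuation = e^(−0.05)·[0.9025·3.3021 + 0.0975·44.2000] = 6.9325; exercise value = 0.0000 ≤ continuation, so V_u = 6.9325
Node d (S = 78): continuation = e^(−0.05)·[0.9025·44.2000 + 0.0975·83.2000] = 45.6598; exercise value = 52.0000 > continuation, so V_d = 52.0000 (exercise)
Node 0 (S = 130): continuation = e^(−0.05)·[0.9025·6.9325 + 0.0975·52.0000] = 10.7724; exercise value = 0.0000 ≤ continuation, so V_0 = 10.7724

€10.77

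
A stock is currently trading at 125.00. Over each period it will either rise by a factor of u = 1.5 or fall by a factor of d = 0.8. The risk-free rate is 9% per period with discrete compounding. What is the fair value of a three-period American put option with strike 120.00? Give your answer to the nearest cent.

Risk-neutral probability p = (1 + 0.09 − 0.8)/(1.5 − 0.8) = 0.2900/0.7000 = 0.4143
Terminal stock prices: S_uuu = 421.9, S_uud = 225, S_udd = 120, S_ddd = 64
Terminal payoffs (K − S): max(-301.9, 0) = 0, max(-105, 0) = 0, max(0, 0) = 0, max(56, 0) = 56
Node uu (S = 281.2): continuation = 1/1.09·[0.4143·0.0000 + 0.5857·0.0000] = 0.0000; exercise value = 0.0000 ≤ continuation, so V_uu = 0.0000
Node ud (S = 150): continuation = 1/1.09·[0.4143·0.0000 + 0.5857·0.0000] = 0.0000; exercise value = 0.0000 ≤ continuation, so V_ud = 0.0000
Node dd (S = 80): continuation = 1/1.09·[0.4143·0.0000 + 0.5857·56.0000] = 30.0917; exercise value = 40.0000 > continuation, so V_dd = 40.0000 (exercise)
Node u (S = 187.5): continuation = 1/1.09·[0.4143·0.0000 + 0.5857·0.0000] = 0.0000; exercise value = 0.0000 ≤ continuation, so V_u = 0.0000
Node d (S = 100): continuation = 1/1.09·[0.4143·0.0000 + 0.5857·40.0000] = 21.4941; exercise value = 20.0000 ≤ continuation, so V_d = 21.4941
Node 0 (S = 125): continuation = 1/1.09·[0.4143·0.0000 + 0.5857·21.4941] = 11.5499; exercise value = 0.0000 ≤ continuation, so V_0 = 11.5499

11.55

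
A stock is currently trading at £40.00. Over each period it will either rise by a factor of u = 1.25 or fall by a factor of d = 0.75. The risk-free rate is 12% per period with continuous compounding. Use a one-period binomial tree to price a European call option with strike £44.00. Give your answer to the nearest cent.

£4.02

Risk-neutral probability p = (e^0.12 − 0.75)/(1.25 − 0.75) = 0.3775/0.5000 = 0.7550
Terminal stock prices: S_u = 50, S_d = 30
Terminal payoffs (S − K): max(6, 0) = 6, max(-14, 0) = 0
Node 0 (S = 40): V_0 = e^(−0.12)·[0.7550·6.0000 + 0.2450·0.0000] = 4.0177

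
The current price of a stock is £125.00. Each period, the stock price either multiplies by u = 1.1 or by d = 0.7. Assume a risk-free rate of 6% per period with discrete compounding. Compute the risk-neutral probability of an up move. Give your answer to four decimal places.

p = 0.9000

Risk-neutral probability p = (1 + 0.06 − 0.7)/(1.1 − 0.7) = 0.3600/0.4000 = 0.9000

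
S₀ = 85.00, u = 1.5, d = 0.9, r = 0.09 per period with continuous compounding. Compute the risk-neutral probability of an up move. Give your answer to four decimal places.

Risk-neutral probability p = (e^0.09 − 0.9)/(1.5 − 0.9) = 0.1942/0.6000 = 0.3236

p = 0.3236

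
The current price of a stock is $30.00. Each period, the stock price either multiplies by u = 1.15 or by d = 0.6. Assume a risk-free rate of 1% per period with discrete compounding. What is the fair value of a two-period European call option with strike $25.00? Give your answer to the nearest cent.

$7.99

Risk-neutral probability p = (1 + 0.01 − 0.6)/(1.15 − 0.6) = 0.4100/0.5500 = 0.7455
Terminal stock prices: S_uu = 39.67, S_ud = 20.7, S_dd = 10.8
Terminal payoffs (S − K): max(14.67, 0) = 14.67, max(-4.3, 0) = 0, max(-14.2, 0) = 0
Node u (S = 34.5): V_u = 1/1.01·[0.7455·14.6750 + 0.2545·0.0000] = 10.8312
Node d (S = 18): V_d = 1/1.01·[0.7455·0.0000 + 0.2545·0.0000] = 0.0000
Node 0 (S = 30): V_0 = 1/1.01·[0.7455·10.8312 + 0.2545·0.0000] = 7.9942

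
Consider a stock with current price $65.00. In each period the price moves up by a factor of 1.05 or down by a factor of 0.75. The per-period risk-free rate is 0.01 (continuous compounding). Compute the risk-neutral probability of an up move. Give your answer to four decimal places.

p = 0.8668

Risk-neutral probability p = (e^0.01 − 0.75)/(1.05 − 0.75) = 0.2601/0.3000 = 0.8668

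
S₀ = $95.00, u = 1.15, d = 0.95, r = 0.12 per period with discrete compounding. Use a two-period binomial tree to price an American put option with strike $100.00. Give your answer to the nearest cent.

$5.00

Risk-neutral probability p = (1 + 0.12 − 0.95)/(1.15 − 0.95) = 0.1700/0.2000 = 0.8500
Terminal stock prices: S_uu = 125.6, S_ud = 103.8, S_dd = 85.74
Terminal payoffs (K − S): max(-25.64, 0) = 0, max(-3.787, 0) = 0, max(14.26, 0) = 14.26
Node u (S = 109.2): continuation = 1/1.12·[0.8500·0.0000 + 0.1500·0.0000] = 0.0000; exercise value = 0.0000 ≤ continuation, so V_u = 0.0000
Node d (S = 90.25): continuation = 1/1.12·[0.8500·0.0000 + 0.1500·14.2625] = 1.9102; exercise value = 9.7500 > continuation, so V_d = 9.7500 (exercise)
Node 0 (S = 95): continuation = 1/1.12·[0.8500·0.0000 + 0.1500·9.7500] = 1.3058; exercise value = 5.0000 > continuation, so V_0 = 5.0000 (exercise)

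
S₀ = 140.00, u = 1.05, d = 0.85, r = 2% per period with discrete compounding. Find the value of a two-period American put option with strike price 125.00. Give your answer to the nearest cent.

Risk-neutral probability p = (1 + 0.02 − 0.85)/(1.05 − 0.85) = 0.1700/0.2000 = 0.8500
Terminal stock prices: S_uu = 154.3, S_ud = 125, S_dd = 101.1
Terminal payoffs (K − S): max(-29.35, 0) = 0, max(0.05, 0) = 0.05, max(23.85, 0) = 23.85
Node u (S = 147): continuation = 1/1.02·[0.8500·0.0000 + 0.1500·0.0500] = 0.0074; exercise value = 0.0000 ≤ continuation, so V_u = 0.0074
Node d (S = 119): continuation = 1/1.02·[0.8500·0.0500 + 0.1500·23.8500] = 3.5490; exercise value = 6.0000 > continuation, so V_d = 6.0000 (exercise)
Node 0 (S = 140): continuation = 1/1.02·[0.8500·0.0074 + 0.1500·6.0000] = 0.8885; exercise value = 0.0000 ≤ continuation, so V_0 = 0.8885

0.89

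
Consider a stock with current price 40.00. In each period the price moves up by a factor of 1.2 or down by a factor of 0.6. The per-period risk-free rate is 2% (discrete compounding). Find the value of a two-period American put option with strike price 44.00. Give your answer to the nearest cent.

8.95

Risk-neutral probability p = (1 + 0.02 − 0.6)/(1.2 − 0.6) = 0.4200/0.6000 = 0.7000
Terminal stock prices: S_uu = 57.6, S_ud = 28.8, S_dd = 14.4
Terminal payoffs (K − S): max(-13.6, 0) = 0, max(15.2, 0) = 15.2, max(29.6, 0) = 29.6
Node u (S = 48): continuation = 1/1.02·[0.7000·0.0000 + 0.3000·15.2000] = 4.4706; exercise value = 0.0000 ≤ continuation, so V_u = 4.4706
Node d (S = 24): continuation = 1/1.02·[0.7000·15.2000 + 0.3000·29.6000] = 19.1373; exercise value = 20.0000 > continuation, so V_d = 20.0000 (exercise)
Node 0 (S = 40): continuation = 1/1.02·[0.7000·4.4706 + 0.3000·20.0000] = 8.9504; exercise value = 4.0000 ≤ continuation, so V_0 = 8.9504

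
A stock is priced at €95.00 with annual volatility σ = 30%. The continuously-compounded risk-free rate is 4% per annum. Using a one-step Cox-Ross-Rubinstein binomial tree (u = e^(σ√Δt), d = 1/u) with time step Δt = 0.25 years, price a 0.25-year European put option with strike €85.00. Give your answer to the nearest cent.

CRR parameters: u = e^(σ√Δt) = e^(0.3·√0.25) = 1.1618, d = 1/u = 0.8607
Per-period rate: rΔt = 0.04·0.25 = 0.01, so R = e^0.01 = 1.0101
Risk-neutral probability p = (e^0.01 − 0.8607)/(1.1618 − 0.8607) = 0.1493/0.3011 = 0.4959
Terminal stock prices: S_u = 110.4, S_d = 81.77
Terminal payoffs (K − S): max(-25.37, 0) = 0, max(3.233, 0) = 3.233
Node 0 (S = 95): V_0 = e^(−0.01)·[0.4959·0.0000 + 0.5041·3.2327] = 1.6133

€1.61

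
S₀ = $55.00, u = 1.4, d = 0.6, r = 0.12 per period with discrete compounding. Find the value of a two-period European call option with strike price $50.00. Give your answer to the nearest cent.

Risk-neutral probability p = (1 + 0.12 − 0.6)/(1.4 − 0.6) = 0.5200/0.8000 = 0.6500
Terminal stock prices: S_uu = 107.8, S_ud = 46.2, S_dd = 19.8
Terminal payoffs (S − K): max(57.8, 0) = 57.8, max(-3.8, 0) = 0, max(-30.2, 0) = 0
Node u (S = 77): V_u = 1/1.12·[0.6500·57.8000 + 0.3500·0.0000] = 33.5446
Node d (S = 33): V_d = 1/1.12·[0.6500·0.0000 + 0.3500·0.0000] = 0.0000
Node 0 (S = 55): V_0 = 1/1.12·[0.6500·33.5446 + 0.3500·0.0000] = 19.4679

$19.47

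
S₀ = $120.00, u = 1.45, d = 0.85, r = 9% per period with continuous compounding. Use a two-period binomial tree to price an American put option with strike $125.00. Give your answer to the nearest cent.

Risk-neutral probability p = (e^0.09 − 0.85)/(1.45 − 0.85) = 0.2442/0.6000 = 0.4070
Terminal stock prices: S_uu = 252.3, S_ud = 147.9, S_dd = 86.7
Terminal payoffs (K − S): max(-127.3, 0) = 0, max(-22.9, 0) = 0, max(38.3, 0) = 38.3
Node u (S = 174): continuation = e^(−0.09)·[0.4070·0.0000 + 0.5930·0.0000] = 0.0000; exercise value = 0.0000 ≤ continuation, so V_u = 0.0000
Node d (S = 102): continuation = e^(−0.09)·[0.4070·0.0000 + 0.5930·38.3000] = 20.7586; exercise value = 23.0000 > continuation, so V_d = 23.0000 (exercise)
Node 0 (S = 120): continuation = e^(−0.09)·[0.4070·0.0000 + 0.5930·23.0000] = 12.4660; exercise value = 5.0000 ≤ continuation, so V_0 = 12.4660

$12.47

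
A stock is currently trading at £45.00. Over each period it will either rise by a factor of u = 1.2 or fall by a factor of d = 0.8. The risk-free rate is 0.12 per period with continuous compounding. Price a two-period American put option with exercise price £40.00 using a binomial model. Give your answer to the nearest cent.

Risk-neutral probability p = (e^0.12 − 0.8)/(1.2 − 0.8) = 0.3275/0.4000 = 0.8187
Terminal stock prices: S_uu = 64.8, S_ud = 43.2, S_dd = 28.8
Terminal payoffs (K − S): max(-24.8, 0) = 0, max(-3.2, 0) = 0, max(11.2, 0) = 11.2
Node u (S = 54): continuation = e^(−0.12)·[0.8187·0.0000 + 0.1813·0.0000] = 0.0000; exercise value = 0.0000 ≤ continuation, so V_u = 0.0000
Node d (S = 36): continuation = e^(−0.12)·[0.8187·0.0000 + 0.1813·11.2000] = 1.8005; exercise value = 4.0000 > continuation, so V_d = 4.0000 (exercise)
Node 0 (S = 45): continuation = e^(−0.12)·[0.8187·0.0000 + 0.1813·4.0000] = 0.6430; exercise value = 0.0000 ≤ continuation, so V_0 = 0.6430

£0.64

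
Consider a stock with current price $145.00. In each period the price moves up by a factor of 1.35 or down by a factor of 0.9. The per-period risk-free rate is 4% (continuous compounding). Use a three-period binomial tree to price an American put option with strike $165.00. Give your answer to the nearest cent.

$23.62

Risk-neutral probability p = (e^0.04 − 0.9)/(1.35 − 0.9) = 0.1408/0.4500 = 0.3129
Terminal stock prices: S_uuu = 356.8, S_uud = 237.8, S_udd = 158.6, S_ddd = 105.7
Terminal payoffs (K − S): max(-191.8, 0) = 0, max(-72.84, 0) = 0, max(6.442, 0) = 6.442, max(59.29, 0) = 59.29
Node uu (S = 264.3): continuation = e^(−0.04)·[0.3129·0.0000 + 0.6871·0.0000] = 0.0000; exercise value = 0.0000 ≤ continuation, so V_uu = 0.0000
Node ud (S = 176.2): continuation = e^(−0.04)·[0.3129·0.0000 + 0.6871·6.4425] = 4.2530; exercise value = 0.0000 ≤ continuation, so V_ud = 4.2530
Node dd (S = 117.5): continuation = e^(−0.04)·[0.3129·6.4425 + 0.6871·59.2950] = 41.0803; exercise value = 47.5500 > continuation, so V_dd = 47.5500 (exercise)
Node u (S = 195.8): continuation = e^(−0.04)·[0.3129·0.0000 + 0.6871·4.2530] = 2.8076; exercise value = 0.0000 ≤ continuation, so V_u = 2.8076
Node d (S = 130.5): continuation = e^(−0.04)·[0.3129·4.2530 + 0.6871·47.5500] = 32.6686; exercise value = 34.5000 > continuation, so V_d = 34.5000 (exercise)
Node 0 (S = 145): continuation = e^(−0.04)·[0.3129·2.8076 + 0.6871·34.5000] = 23.6191; exercise value = 20.0000 ≤ continuation, so V_0 = 23.6191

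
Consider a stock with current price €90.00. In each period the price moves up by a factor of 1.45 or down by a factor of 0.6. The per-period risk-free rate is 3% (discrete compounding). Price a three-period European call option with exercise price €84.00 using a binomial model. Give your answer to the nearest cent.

€32.81

Risk-neutral probability p = (1 + 0.03 − 0.6)/(1.45 − 0.6) = 0.4300/0.8500 = 0.5059
Terminal stock prices: S_uuu = 274.4, S_uud = 113.5, S_udd = 46.98, S_ddd = 19.44
Terminal payoffs (S − K): max(190.4, 0) = 190.4, max(29.53, 0) = 29.53, max(-37.02, 0) = 0, max(-64.56, 0) = 0
Node uu (S = 189.2): V_uu = 1/1.03·[0.5059·190.3762 + 0.4941·29.5350] = 107.6716
Node ud (S = 78.3): V_ud = 1/1.03·[0.5059·29.5350 + 0.4941·0.0000] = 14.5061
Node dd (S = 32.4): V_dd = 1/1.03·[0.5059·0.0000 + 0.4941·0.0000] = 0.0000
Node u (S = 130.5): V_u = 1/1.03·[0.5059·107.6716 + 0.4941·14.5061] = 59.8416
Node d (S = 54): V_d = 1/1.03·[0.5059·14.5061 + 0.4941·0.0000] = 7.1246
Node 0 (S = 90): V_0 = 1/1.03·[0.5059·59.8416 + 0.4941·7.1246] = 32.8089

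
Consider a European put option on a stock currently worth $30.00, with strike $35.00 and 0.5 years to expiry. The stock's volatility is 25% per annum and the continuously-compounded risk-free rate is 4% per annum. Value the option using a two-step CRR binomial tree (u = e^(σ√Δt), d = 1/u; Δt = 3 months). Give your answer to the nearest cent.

CRR parameters: u = e^(σ√Δt) = e^(0.25·√0.25) = 1.1331, d = 1/u = 0.8825
Per-period rate: rΔt = 0.04·0.25 = 0.01, so R = e^0.01 = 1.0101
Risk-neutral probability p = (e^0.01 − 0.8825)/(1.1331 − 0.8825) = 0.1276/0.2507 = 0.5089
Terminal stock prices: S_uu = 38.52, S_ud = 30, S_dd = 23.36
Terminal payoffs (K − S): max(-3.521, 0) = 0, max(5, 0) = 5, max(11.64, 0) = 11.64
Node u (S = 33.99): V_u = e^(−0.01)·[0.5089·0.0000 + 0.4911·5.0000] = 2.4311
Node d (S = 26.47): V_d = e^(−0.01)·[0.5089·5.0000 + 0.4911·11.6360] = 8.1768
Node 0 (S = 30): V_0 = e^(−0.01)·[0.5089·2.4311 + 0.4911·8.1768] = 5.2007

$5.20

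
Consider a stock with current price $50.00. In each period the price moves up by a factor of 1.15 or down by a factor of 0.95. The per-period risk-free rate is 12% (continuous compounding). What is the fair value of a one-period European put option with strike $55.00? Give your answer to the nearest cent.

$0.75

Risk-neutral probability p = (e^0.12 − 0.95)/(1.15 − 0.95) = 0.1775/0.2000 = 0.8875
Terminal stock prices: S_u = 57.5, S_d = 47.5
Terminal payoffs (K − S): max(-2.5, 0) = 0, max(7.5, 0) = 7.5
Node 0 (S = 50): V_0 = e^(−0.12)·[0.8875·0.0000 + 0.1125·7.5000] = 0.7484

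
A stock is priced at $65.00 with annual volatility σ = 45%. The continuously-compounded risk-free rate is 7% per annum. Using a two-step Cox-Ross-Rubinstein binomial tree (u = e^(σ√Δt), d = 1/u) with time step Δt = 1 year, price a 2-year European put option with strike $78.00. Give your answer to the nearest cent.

CRR parameters: u = e^(σ√Δt) = e^(0.45·√1) = 1.5683, d = 1/u = 0.6376
Per-period rate: rΔt = 0.07·1 = 0.07, so R = e^0.07 = 1.0725
Risk-neutral probability p = (e^0.07 − 0.6376)/(1.5683 − 0.6376) = 0.4349/0.9307 = 0.4673
Terminal stock prices: S_uu = 159.9, S_ud = 65, S_dd = 26.43
Terminal payoffs (K − S): max(-81.87, 0) = 0, max(13, 0) = 13, max(51.57, 0) = 51.57
Node u (S = 101.9): V_u = e^(−0.07)·[0.4673·0.0000 + 0.5327·13.0000] = 6.4573
Node d (S = 41.45): V_d = e^(−0.07)·[0.4673·13.0000 + 0.5327·51.5730] = 31.2809
Node 0 (S = 65): V_0 = e^(−0.07)·[0.4673·6.4573 + 0.5327·31.2809] = 18.3510

$18.35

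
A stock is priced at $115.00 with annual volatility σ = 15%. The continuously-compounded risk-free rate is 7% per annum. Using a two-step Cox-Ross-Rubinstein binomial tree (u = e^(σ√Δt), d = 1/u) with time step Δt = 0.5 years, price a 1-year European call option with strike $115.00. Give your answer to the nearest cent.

CRR parameters: u = e^(σ√Δt) = e^(0.15·√0.5) = 1.1119, d = 1/u = 0.8994
Per-period rate: rΔt = 0.07·0.5 = 0.035, so R = e^0.035 = 1.0356
Risk-neutral probability p = (e^0.035 − 0.8994)/(1.1119 − 0.8994) = 0.1363/0.2125 = 0.6411
Terminal stock prices: S_uu = 142.2, S_ud = 115, S_dd = 93.02
Terminal payoffs (S − K): max(27.18, 0) = 27.18, max(0, 0) = 0, max(-21.98, 0) = 0
Node u (S = 127.9): V_u = e^(−0.035)·[0.6411·27.1758 + 0.3589·0.0000] = 16.8233
Node d (S = 103.4): V_d = e^(−0.035)·[0.6411·0.0000 + 0.3589·0.0000] = 0.0000
Node 0 (S = 115): V_0 = e^(−0.035)·[0.6411·16.8233 + 0.3589·0.0000] = 10.4146

$10.41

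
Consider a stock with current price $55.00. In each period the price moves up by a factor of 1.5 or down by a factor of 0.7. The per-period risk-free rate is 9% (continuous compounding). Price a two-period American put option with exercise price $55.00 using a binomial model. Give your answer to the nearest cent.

Risk-neutral probability p = (e^0.09 − 0.7)/(1.5 − 0.7) = 0.3942/0.8000 = 0.4927
Terminal stock prices: S_uu = 123.8, S_ud = 57.75, S_dd = 26.95
Terminal payoffs (K − S): max(-68.75, 0) = 0, max(-2.75, 0) = 0, max(28.05, 0) = 28.05
Node u (S = 82.5): continuation = e^(−0.09)·[0.4927·0.0000 + 0.5073·0.0000] = 0.0000; exercise value = 0.0000 ≤ continuation, so V_u = 0.0000
Node d (S = 38.5): continuation = e^(−0.09)·[0.4927·0.0000 + 0.5073·28.0500] = 13.0046; exercise value = 16.5000 > continuation, so V_d = 16.5000 (exercise)
Node 0 (S = 55): continuation = e^(−0.09)·[0.4927·0.0000 + 0.5073·16.5000] = 7.6497; exercise value = 0.0000 ≤ continuation, so V_0 = 7.6497

$7.65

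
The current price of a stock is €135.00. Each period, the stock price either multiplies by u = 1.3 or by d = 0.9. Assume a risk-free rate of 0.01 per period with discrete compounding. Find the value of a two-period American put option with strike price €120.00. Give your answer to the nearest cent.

€5.49

Risk-neutral probability p = (1 + 0.01 − 0.9)/(1.3 − 0.9) = 0.1100/0.4000 = 0.2750
Terminal stock prices: S_uu = 228.2, S_ud = 158, S_dd = 109.4
Terminal payoffs (K − S): max(-108.2, 0) = 0, max(-37.95, 0) = 0, max(10.65, 0) = 10.65
Node u (S = 175.5): continuation = 1/1.01·[0.2750·0.0000 + 0.7250·0.0000] = 0.0000; exercise value = 0.0000 ≤ continuation, so V_u = 0.0000
Node d (S = 121.5): continuation = 1/1.01·[0.2750·0.0000 + 0.7250·10.6500] = 7.6448; exercise value = 0.0000 ≤ continuation, so V_d = 7.6448
Node 0 (S = 135): continuation = 1/1.01·[0.2750·0.0000 + 0.7250·7.6448] = 5.4876; exercise value = 0.0000 ≤ continuation, so V_0 = 5.4876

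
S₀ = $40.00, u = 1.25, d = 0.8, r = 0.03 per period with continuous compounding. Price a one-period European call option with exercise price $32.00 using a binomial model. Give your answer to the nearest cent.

$8.95

Risk-neutral probability p = (e^0.03 − 0.8)/(1.25 − 0.8) = 0.2305/0.4500 = 0.5121
Terminal stock prices: S_u = 50, S_d = 32
Terminal payoffs (S − K): max(18, 0) = 18, max(0, 0) = 0
Node 0 (S = 40): V_0 = e^(−0.03)·[0.5121·18.0000 + 0.4879·0.0000] = 8.9457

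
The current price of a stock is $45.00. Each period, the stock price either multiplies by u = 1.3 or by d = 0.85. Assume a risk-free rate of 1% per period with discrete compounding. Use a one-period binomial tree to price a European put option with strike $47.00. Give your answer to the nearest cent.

$5.58

Risk-neutral probability p = (1 + 0.01 − 0.85)/(1.3 − 0.85) = 0.1600/0.4500 = 0.3556
Terminal stock prices: S_u = 58.5, S_d = 38.25
Terminal payoffs (K − S): max(-11.5, 0) = 0, max(8.75, 0) = 8.75
Node 0 (S = 45): V_0 = 1/1.01·[0.3556·0.0000 + 0.6444·8.7500] = 5.5831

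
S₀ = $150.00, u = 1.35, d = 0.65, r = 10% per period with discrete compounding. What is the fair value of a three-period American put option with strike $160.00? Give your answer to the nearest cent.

$25.68

Risk-neutral probability p = (1 + 0.1 − 0.65)/(1.35 − 0.65) = 0.4500/0.7000 = 0.6429
Terminal stock prices: S_uuu = 369.1, S_uud = 177.7, S_udd = 85.56, S_ddd = 41.19
Terminal payoffs (K − S): max(-209.1, 0) = 0, max(-17.69, 0) = 0, max(74.44, 0) = 74.44, max(118.8, 0) = 118.8
Node uu (S = 273.4): continuation = 1/1.1·[0.6429·0.0000 + 0.3571·0.0000] = 0.0000; exercise value = 0.0000 ≤ continuation, so V_uu = 0.0000
Node ud (S = 131.6): continuation = 1/1.1·[0.6429·0.0000 + 0.3571·74.4437] = 24.1700; exercise value = 28.3750 > continuation, so V_ud = 28.3750 (exercise)
Node dd (S = 63.38): continuation = 1/1.1·[0.6429·74.4437 + 0.3571·118.8063] = 82.0795; exercise value = 96.6250 > continuation, so V_dd = 96.6250 (exercise)
Node u (S = 202.5): continuation = 1/1.1·[0.6429·0.0000 + 0.3571·28.3750] = 9.2127; exercise value = 0.0000 ≤ continuation, so V_u = 9.2127
Node d (S = 97.5): continuation = 1/1.1·[0.6429·28.3750 + 0.3571·96.6250] = 47.9545; exercise value = 62.5000 > continuation, so V_d = 62.5000 (exercise)
Node 0 (S = 150): continuation = 1/1.1·[0.6429·9.2127 + 0.3571·62.5000] = 25.6762; exercise value = 10.0000 ≤ continuation, so V_0 = 25.6762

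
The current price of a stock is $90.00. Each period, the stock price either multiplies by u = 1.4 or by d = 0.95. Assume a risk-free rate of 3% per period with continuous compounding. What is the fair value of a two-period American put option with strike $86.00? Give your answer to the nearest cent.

Risk-neutral probability p = (e^0.03 − 0.95)/(1.4 − 0.95) = 0.0805/0.4500 = 0.1788
Terminal stock prices: S_uu = 176.4, S_ud = 119.7, S_dd = 81.22
Terminal payoffs (K − S): max(-90.4, 0) = 0, max(-33.7, 0) = 0, max(4.775, 0) = 4.775
Node u (S = 126): continuation = e^(−0.03)·[0.1788·0.0000 + 0.8212·0.0000] = 0.0000; exercise value = 0.0000 ≤ continuation, so V_u = 0.0000
Node d (S = 85.5): continuation = e^(−0.03)·[0.1788·0.0000 + 0.8212·4.7750] = 3.8054; exercise value = 0.5000 ≤ continuation, so V_d = 3.8054
Node 0 (S = 90): continuation = e^(−0.03)·[0.1788·0.0000 + 0.8212·3.8054] = 3.0327; exercise value = 0.0000 ≤ continuation, so V_0 = 3.0327

$3.03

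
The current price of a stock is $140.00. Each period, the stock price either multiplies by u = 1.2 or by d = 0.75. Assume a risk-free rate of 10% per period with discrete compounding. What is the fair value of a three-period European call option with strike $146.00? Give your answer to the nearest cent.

$35.48

Risk-neutral probability p = (1 + 0.1 − 0.75)/(1.2 − 0.75) = 0.3500/0.4500 = 0.7778
Terminal stock prices: S_uuu = 241.9, S_uud = 151.2, S_udd = 94.5, S_ddd = 59.06
Terminal payoffs (S − K): max(95.92, 0) = 95.92, max(5.2, 0) = 5.2, max(-51.5, 0) = 0, max(-86.94, 0) = 0
Node uu (S = 201.6): V_uu = 1/1.1·[0.7778·95.9200 + 0.2222·5.2000] = 68.8727
Node ud (S = 126): V_ud = 1/1.1·[0.7778·5.2000 + 0.2222·0.0000] = 3.6768
Node dd (S = 78.75): V_dd = 1/1.1·[0.7778·0.0000 + 0.2222·0.0000] = 0.0000
Node u (S = 168): V_u = 1/1.1·[0.7778·68.8727 + 0.2222·3.6768] = 49.4407
Node d (S = 105): V_d = 1/1.1·[0.7778·3.6768 + 0.2222·0.0000] = 2.5997
Node 0 (S = 140): V_0 = 1/1.1·[0.7778·49.4407 + 0.2222·2.5997] = 35.4832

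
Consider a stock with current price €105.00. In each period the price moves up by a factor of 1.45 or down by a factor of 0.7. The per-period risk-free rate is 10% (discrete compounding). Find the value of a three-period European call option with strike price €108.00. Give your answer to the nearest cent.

Risk-neutral probability p = (1 + 0.1 − 0.7)/(1.45 − 0.7) = 0.4000/0.7500 = 0.5333
Terminal stock prices: S_uuu = 320.1, S_uud = 154.5, S_udd = 74.6, S_ddd = 36.01
Terminal payoffs (S − K): max(212.1, 0) = 212.1, max(46.53, 0) = 46.53, max(-33.4, 0) = 0, max(-71.99, 0) = 0
Node uu (S = 220.8): V_uu = 1/1.1·[0.5333·212.1056 + 0.4667·46.5337] = 122.5807
Node ud (S = 106.6): V_ud = 1/1.1·[0.5333·46.5337 + 0.4667·0.0000] = 22.5618
Node dd (S = 51.45): V_dd = 1/1.1·[0.5333·0.0000 + 0.4667·0.0000] = 0.0000
Node u (S = 152.2): V_u = 1/1.1·[0.5333·122.5807 + 0.4667·22.5618] = 69.0047
Node d (S = 73.5): V_d = 1/1.1·[0.5333·22.5618 + 0.4667·0.0000] = 10.9391
Node 0 (S = 105): V_0 = 1/1.1·[0.5333·69.0047 + 0.4667·10.9391] = 38.0977

€38.10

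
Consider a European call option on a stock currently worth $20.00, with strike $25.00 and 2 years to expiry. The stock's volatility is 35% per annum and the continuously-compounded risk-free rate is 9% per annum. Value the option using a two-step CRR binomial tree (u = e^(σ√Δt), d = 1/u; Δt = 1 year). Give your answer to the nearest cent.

CRR parameters: u = e^(σ√Δt) = e^(0.35·√1) = 1.4191, d = 1/u = 0.7047
Per-period rate: rΔt = 0.09·1 = 0.09, so R = e^0.09 = 1.0942
Risk-neutral probability p = (e^0.09 − 0.7047)/(1.4191 − 0.7047) = 0.3895/0.7144 = 0.5452
Terminal stock prices: S_uu = 40.28, S_ud = 20, S_dd = 9.932
Terminal payoffs (S − K): max(15.28, 0) = 15.28, max(-5, 0) = 0, max(-15.07, 0) = 0
Node u (S = 28.38): V_u = e^(−0.09)·[0.5452·15.2751 + 0.4548·0.0000] = 7.6113
Node d (S = 14.09): V_d = e^(−0.09)·[0.5452·0.0000 + 0.4548·0.0000] = 0.0000
Node 0 (S = 20): V_0 = e^(−0.09)·[0.5452·7.6113 + 0.4548·0.0000] = 3.7926

$3.79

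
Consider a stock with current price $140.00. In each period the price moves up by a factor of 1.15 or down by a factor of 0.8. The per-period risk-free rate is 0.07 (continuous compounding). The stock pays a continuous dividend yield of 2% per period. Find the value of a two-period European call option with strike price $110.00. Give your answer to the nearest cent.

$40.29

Per-period risk-free factor R = e^0.07 = 1.0725; dividend-adjusted growth = e^(0.07−0.02) = 1.0513.
Risk-neutral probability p = (1.0513 − 0.8)/(1.15 − 0.8) = 0.2513/0.3500 = 0.7179
Terminal stock prices: S_uu = 185.1, S_ud = 128.8, S_dd = 89.6
Terminal payoffs (S − K): max(75.15, 0) = 75.15, max(18.8, 0) = 18.8, max(-20.4, 0) = 0
Node u (S = 161): V_u = e^(−0.07)·[0.7179·75.1500 + 0.2821·18.8000] = 55.2487
Node d (S = 112): V_d = e^(−0.07)·[0.7179·18.8000 + 0.2821·0.0000] = 12.5844
Node 0 (S = 140): V_0 = e^(−0.07)·[0.7179·55.2487 + 0.2821·12.5844] = 40.2923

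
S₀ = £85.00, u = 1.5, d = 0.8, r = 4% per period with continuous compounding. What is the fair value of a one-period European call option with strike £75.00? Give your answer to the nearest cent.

£17.35

Risk-neutral probability p = (e^0.04 − 0.8)/(1.5 − 0.8) = 0.2408/0.7000 = 0.3440
Terminal stock prices: S_u = 127.5, S_d = 68
Terminal payoffs (S − K): max(52.5, 0) = 52.5, max(-7, 0) = 0
Node 0 (S = 85): V_0 = e^(−0.04)·[0.3440·52.5000 + 0.6560·0.0000] = 17.3526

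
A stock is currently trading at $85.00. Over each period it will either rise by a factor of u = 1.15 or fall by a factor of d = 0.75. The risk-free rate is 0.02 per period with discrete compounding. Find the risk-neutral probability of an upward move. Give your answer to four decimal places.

Risk-neutral probability p = (1 + 0.02 − 0.75)/(1.15 − 0.75) = 0.2700/0.4000 = 0.6750

p = 0.6750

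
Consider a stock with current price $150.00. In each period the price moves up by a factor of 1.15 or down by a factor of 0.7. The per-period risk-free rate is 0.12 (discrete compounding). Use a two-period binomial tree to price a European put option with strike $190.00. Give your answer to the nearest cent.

Risk-neutral probability p = (1 + 0.12 − 0.7)/(1.15 − 0.7) = 0.4200/0.4500 = 0.9333
Terminal stock prices: S_uu = 198.4, S_ud = 120.7, S_dd = 73.5
Terminal payoffs (K − S): max(-8.375, 0) = 0, max(69.25, 0) = 69.25, max(116.5, 0) = 116.5
Node u (S = 172.5): V_u = 1/1.12·[0.9333·0.0000 + 0.0667·69.2500] = 4.1220
Node d (S = 105): V_d = 1/1.12·[0.9333·69.2500 + 0.0667·116.5000] = 64.6429
Node 0 (S = 150): V_0 = 1/1.12·[0.9333·4.1220 + 0.0667·64.6429] = 7.2828

$7.28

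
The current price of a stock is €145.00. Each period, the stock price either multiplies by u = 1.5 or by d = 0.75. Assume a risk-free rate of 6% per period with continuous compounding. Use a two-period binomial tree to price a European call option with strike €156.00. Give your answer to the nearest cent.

€29.17

Risk-neutral probability p = (e^0.06 − 0.75)/(1.5 − 0.75) = 0.3118/0.7500 = 0.4158
Terminal stock prices: S_uu = 326.2, S_ud = 163.1, S_dd = 81.56
Terminal payoffs (S − K): max(170.2, 0) = 170.2, max(7.125, 0) = 7.125, max(-74.44, 0) = 0
Node u (S = 217.5): V_u = e^(−0.06)·[0.4158·170.2500 + 0.5842·7.1250] = 70.5847
Node d (S = 108.8): V_d = e^(−0.06)·[0.4158·7.1250 + 0.5842·0.0000] = 2.7899
Node 0 (S = 145): V_0 = e^(−0.06)·[0.4158·70.5847 + 0.5842·2.7899] = 29.1738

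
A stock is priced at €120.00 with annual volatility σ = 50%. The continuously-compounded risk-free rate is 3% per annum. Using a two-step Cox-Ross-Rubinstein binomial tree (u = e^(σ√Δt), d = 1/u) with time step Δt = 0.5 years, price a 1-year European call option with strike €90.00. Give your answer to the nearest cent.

CRR parameters: u = e^(σ√Δt) = e^(0.5·√0.5) = 1.4241, d = 1/u = 0.7022
Per-period rate: rΔt = 0.03·0.5 = 0.015, so R = e^0.015 = 1.0151
Risk-neutral probability p = (e^0.015 − 0.7022)/(1.4241 − 0.7022) = 0.3129/0.7219 = 0.4335
Terminal stock prices: S_uu = 243.4, S_ud = 120, S_dd = 59.17
Terminal payoffs (S − K): max(153.4, 0) = 153.4, max(30, 0) = 30, max(-30.83, 0) = 0
Node u (S = 170.9): V_u = e^(−0.015)·[0.4335·153.3738 + 0.5665·30.0000] = 82.2342
Node d (S = 84.26): V_d = e^(−0.015)·[0.4335·30.0000 + 0.5665·0.0000] = 12.8101
Node 0 (S = 120): V_0 = e^(−0.015)·[0.4335·82.2342 + 0.5665·12.8101] = 42.2636

€42.26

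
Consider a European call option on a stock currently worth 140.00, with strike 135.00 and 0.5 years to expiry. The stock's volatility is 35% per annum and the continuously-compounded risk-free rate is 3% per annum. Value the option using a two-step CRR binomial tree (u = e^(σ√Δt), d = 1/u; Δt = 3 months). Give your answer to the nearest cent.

16.77

CRR parameters: u = e^(σ√Δt) = e^(0.35·√0.25) = 1.1912, d = 1/u = 0.8395
Per-period rate: rΔt = 0.03·0.25 = 0.0075, so R = e^0.0075 = 1.0075
Risk-neutral probability p = (e^0.0075 − 0.8395)/(1.1912 − 0.8395) = 0.1681/0.3518 = 0.4778
Terminal stock prices: S_uu = 198.7, S_ud = 140, S_dd = 98.66
Terminal payoffs (S − K): max(63.67, 0) = 63.67, max(5, 0) = 5, max(-36.34, 0) = 0
Node u (S = 166.8): V_u = e^(−0.0075)·[0.4778·63.6695 + 0.5222·5.0000] = 32.7832
Node d (S = 117.5): V_d = e^(−0.0075)·[0.4778·5.0000 + 0.5222·0.0000] = 2.3710
Node 0 (S = 140): V_0 = e^(−0.0075)·[0.4778·32.7832 + 0.5222·2.3710] = 16.7745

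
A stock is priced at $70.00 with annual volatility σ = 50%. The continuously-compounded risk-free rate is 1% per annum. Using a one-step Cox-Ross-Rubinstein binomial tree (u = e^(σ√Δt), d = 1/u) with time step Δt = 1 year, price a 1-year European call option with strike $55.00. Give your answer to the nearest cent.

CRR parameters: u = e^(σ√Δt) = e^(0.5·√1) = 1.6487, d = 1/u = 0.6065
Per-period rate: rΔt = 0.01·1 = 0.01, so R = e^0.01 = 1.0101
Risk-neutral probability p = (e^0.01 − 0.6065)/(1.6487 − 0.6065) = 0.4035/1.0422 = 0.3872
Terminal stock prices: S_u = 115.4, S_d = 42.46
Terminal payoffs (S − K): max(60.41, 0) = 60.41, max(-12.54, 0) = 0
Node 0 (S = 70): V_0 = e^(−0.01)·[0.3872·60.4105 + 0.6128·0.0000] = 23.1572

$23.16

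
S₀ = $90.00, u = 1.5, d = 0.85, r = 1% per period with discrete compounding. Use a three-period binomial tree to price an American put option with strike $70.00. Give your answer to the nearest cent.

$6.12

Risk-neutral probability p = (1 + 0.01 − 0.85)/(1.5 − 0.85) = 0.1600/0.6500 = 0.2462
Terminal stock prices: S_uuu = 303.8, S_uud = 172.1, S_udd = 97.54, S_ddd = 55.27
Terminal payoffs (K − S): max(-233.8, 0) = 0, max(-102.1, 0) = 0, max(-27.54, 0) = 0, max(14.73, 0) = 14.73
Node uu (S = 202.5): continuation = 1/1.01·[0.2462·0.0000 + 0.7538·0.0000] = 0.0000; exercise value = 0.0000 ≤ continuation, so V_uu = 0.0000
Node ud (S = 114.8): continuation = 1/1.01·[0.2462·0.0000 + 0.7538·0.0000] = 0.0000; exercise value = 0.0000 ≤ continuation, so V_ud = 0.0000
Node dd (S = 65.02): continuation = 1/1.01·[0.2462·0.0000 + 0.7538·14.7288] = 10.9933; exercise value = 4.9750 ≤ continuation, so V_dd = 10.9933
Node u (S = 135): continuation = 1/1.01·[0.2462·0.0000 + 0.7538·0.0000] = 0.0000; exercise value = 0.0000 ≤ continuation, so V_u = 0.0000
Node d (S = 76.5): continuation = 1/1.01·[0.2462·0.0000 + 0.7538·10.9933] = 8.2052; exercise value = 0.0000 ≤ continuation, so V_d = 8.2052
Node 0 (S = 90): continuation = 1/1.01·[0.2462·0.0000 + 0.7538·8.2052] = 6.1242; exercise value = 0.0000 ≤ continuation, so V_0 = 6.1242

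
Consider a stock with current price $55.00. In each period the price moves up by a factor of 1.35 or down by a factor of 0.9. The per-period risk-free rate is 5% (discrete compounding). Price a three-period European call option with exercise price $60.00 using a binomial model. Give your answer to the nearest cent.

$8.26

Risk-neutral probability p = (1 + 0.05 − 0.9)/(1.35 − 0.9) = 0.1500/0.4500 = 0.3333
Terminal stock prices: S_uuu = 135.3, S_uud = 90.21, S_udd = 60.14, S_ddd = 40.1
Terminal payoffs (S − K): max(75.32, 0) = 75.32, max(30.21, 0) = 30.21, max(0.1425, 0) = 0.1425, max(-19.9, 0) = 0
Node uu (S = 100.2): V_uu = 1/1.05·[0.3333·75.3206 + 0.6667·30.2138] = 43.0946
Node ud (S = 66.83): V_ud = 1/1.05·[0.3333·30.2138 + 0.6667·0.1425] = 9.6821
Node dd (S = 44.55): V_dd = 1/1.05·[0.3333·0.1425 + 0.6667·0.0000] = 0.0452
Node u (S = 74.25): V_u = 1/1.05·[0.3333·43.0946 + 0.6667·9.6821] = 19.8282
Node d (S = 49.5): V_d = 1/1.05·[0.3333·9.6821 + 0.6667·0.0452] = 3.1024
Node 0 (S = 55): V_0 = 1/1.05·[0.3333·19.8282 + 0.6667·3.1024] = 8.2645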